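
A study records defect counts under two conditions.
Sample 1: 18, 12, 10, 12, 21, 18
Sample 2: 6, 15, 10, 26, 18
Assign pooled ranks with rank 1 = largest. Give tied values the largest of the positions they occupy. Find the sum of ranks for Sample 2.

33

Sorted (descending): 26, 21, 18, 18, 18, 15, 12, 12, 10, 10, 6
The 3 values of 18 occupy positions 3–5 → each gets rank 5.
The 2 values of 12 occupy positions 7–8 → each gets rank 8.
The 2 values of 10 occupy positions 9–10 → each gets rank 10.
Sample 2 values → pooled ranks: 6→11, 15→6, 10→10, 26→1, 18→5
Rank sum = 11 + 6 + 10 + 1 + 5 = 33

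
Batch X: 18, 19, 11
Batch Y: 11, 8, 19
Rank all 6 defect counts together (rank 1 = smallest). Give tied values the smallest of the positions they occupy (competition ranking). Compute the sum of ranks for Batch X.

Sorted (ascending): 8, 11, 11, 18, 19, 19
The 2 values of 11 occupy positions 2–3 → each gets rank 2.
The 2 values of 19 occupy positions 5–6 → each gets rank 5.
Batch X values → pooled ranks: 18→4, 19→5, 11→2
Rank sum = 4 + 5 + 2 = 11

11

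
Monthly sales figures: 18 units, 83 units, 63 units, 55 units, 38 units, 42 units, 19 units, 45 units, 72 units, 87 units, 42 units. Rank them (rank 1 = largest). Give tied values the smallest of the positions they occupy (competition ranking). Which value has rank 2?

83

Sorted (descending): 87, 83, 72, 63, 55, 45, 42, 42, 38, 19, 18
The 2 values of 42 occupy positions 7–8 → each gets rank 7.
Rank 2 → value 83.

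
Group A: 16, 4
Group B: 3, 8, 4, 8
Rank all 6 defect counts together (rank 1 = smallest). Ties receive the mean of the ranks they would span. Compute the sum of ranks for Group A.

Sorted (ascending): 3, 4, 4, 8, 8, 16
The 2 values of 4 occupy positions 2–3 → average rank (2+3)/2 = 2.5.
The 2 values of 8 occupy positions 4–5 → average rank (4+5)/2 = 4.5.
Group A values → pooled ranks: 16→6, 4→2.5
Rank sum = 6 + 2.5 = 8.5

8.5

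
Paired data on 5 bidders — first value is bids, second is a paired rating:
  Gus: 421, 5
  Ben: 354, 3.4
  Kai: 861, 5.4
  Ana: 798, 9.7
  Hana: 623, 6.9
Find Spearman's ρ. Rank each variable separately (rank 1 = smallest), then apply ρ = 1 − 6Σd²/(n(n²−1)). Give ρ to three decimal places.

Ranks of variable 1: 2, 1, 5, 4, 3
Ranks of variable 2: 2, 1, 3, 5, 4
d = r₁ − r₂: 0, 0, 2, -1, -1
d²: 0, 0, 4, 1, 1; Σd² = 6
ρ = 1 − 6·6/(5·24) = 1 − 36/120 = 0.700

0.700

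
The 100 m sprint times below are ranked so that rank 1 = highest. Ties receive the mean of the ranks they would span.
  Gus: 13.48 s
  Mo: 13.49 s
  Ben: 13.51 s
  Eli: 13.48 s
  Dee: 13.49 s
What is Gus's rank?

4.5

Sorted (descending): 13.51, 13.49, 13.49, 13.48, 13.48
The 2 values of 13.49 occupy positions 2–3 → average rank (2+3)/2 = 2.5.
The 2 values of 13.48 occupy positions 4–5 → average rank (4+5)/2 = 4.5.
Gus has value 13.48 s → rank 4.5.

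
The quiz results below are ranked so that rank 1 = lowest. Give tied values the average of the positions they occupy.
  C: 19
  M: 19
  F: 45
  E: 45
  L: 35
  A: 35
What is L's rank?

3.5

Sorted (ascending): 19, 19, 35, 35, 45, 45
The 2 values of 19 occupy positions 1–2 → average rank (1+2)/2 = 1.5.
The 2 values of 35 occupy positions 3–4 → average rank (3+4)/2 = 3.5.
The 2 values of 45 occupy positions 5–6 → average rank (5+6)/2 = 5.5.
L has value 35 → rank 3.5.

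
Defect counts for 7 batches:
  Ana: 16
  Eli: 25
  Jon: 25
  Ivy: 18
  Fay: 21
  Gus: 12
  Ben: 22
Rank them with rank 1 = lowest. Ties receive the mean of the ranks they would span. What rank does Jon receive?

6.5

Sorted (ascending): 12, 16, 18, 21, 22, 25, 25
The 2 values of 25 occupy positions 6–7 → average rank (6+7)/2 = 6.5.
Jon has value 25 → rank 6.5.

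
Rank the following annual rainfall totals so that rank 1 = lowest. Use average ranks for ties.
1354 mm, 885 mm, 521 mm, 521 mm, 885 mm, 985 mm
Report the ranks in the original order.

Sorted (ascending): 521, 521, 885, 885, 985, 1354
The 2 values of 521 occupy positions 1–2 → average rank (1+2)/2 = 1.5.
The 2 values of 885 occupy positions 3–4 → average rank (3+4)/2 = 3.5.

6, 3.5, 1.5, 1.5, 3.5, 5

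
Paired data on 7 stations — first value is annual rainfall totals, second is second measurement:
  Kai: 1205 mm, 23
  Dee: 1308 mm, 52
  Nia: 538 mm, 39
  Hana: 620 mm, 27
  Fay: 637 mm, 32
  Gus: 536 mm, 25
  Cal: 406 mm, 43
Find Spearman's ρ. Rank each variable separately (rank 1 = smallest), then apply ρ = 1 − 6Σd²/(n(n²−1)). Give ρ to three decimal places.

0.000

Ranks of variable 1: 6, 7, 3, 4, 5, 2, 1
Ranks of variable 2: 1, 7, 5, 3, 4, 2, 6
d = r₁ − r₂: 5, 0, -2, 1, 1, 0, -5
d²: 25, 0, 4, 1, 1, 0, 25; Σd² = 56
ρ = 1 − 6·56/(7·48) = 1 − 336/336 = 0.000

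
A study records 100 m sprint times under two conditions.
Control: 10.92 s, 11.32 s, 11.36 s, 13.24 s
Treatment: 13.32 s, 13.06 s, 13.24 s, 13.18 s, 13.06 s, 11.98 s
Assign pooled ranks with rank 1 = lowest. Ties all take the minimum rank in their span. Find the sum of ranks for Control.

Sorted (ascending): 10.92, 11.32, 11.36, 11.98, 13.06, 13.06, 13.18, 13.24, 13.24, 13.32
The 2 values of 13.06 occupy positions 5–6 → each gets rank 5.
The 2 values of 13.24 occupy positions 8–9 → each gets rank 8.
Control values → pooled ranks: 10.92→1, 11.32→2, 11.36→3, 13.24→8
Rank sum = 1 + 2 + 3 + 8 = 14

14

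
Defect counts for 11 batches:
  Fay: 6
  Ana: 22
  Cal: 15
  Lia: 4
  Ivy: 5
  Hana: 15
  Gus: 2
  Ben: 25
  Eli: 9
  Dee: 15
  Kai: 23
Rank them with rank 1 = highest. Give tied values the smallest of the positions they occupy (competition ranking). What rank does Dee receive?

Sorted (descending): 25, 23, 22, 15, 15, 15, 9, 6, 5, 4, 2
The 3 values of 15 occupy positions 4–6 → each gets rank 4.
Dee has value 15 → rank 4.

4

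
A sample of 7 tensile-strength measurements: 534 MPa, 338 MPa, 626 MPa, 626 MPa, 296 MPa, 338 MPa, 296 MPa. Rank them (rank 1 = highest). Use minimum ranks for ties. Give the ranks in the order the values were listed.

Sorted (descending): 626, 626, 534, 338, 338, 296, 296
The 2 values of 626 occupy positions 1–2 → each gets rank 1.
The 2 values of 338 occupy positions 4–5 → each gets rank 4.
The 2 values of 296 occupy positions 6–7 → each gets rank 6.

3, 4, 1, 1, 6, 4, 6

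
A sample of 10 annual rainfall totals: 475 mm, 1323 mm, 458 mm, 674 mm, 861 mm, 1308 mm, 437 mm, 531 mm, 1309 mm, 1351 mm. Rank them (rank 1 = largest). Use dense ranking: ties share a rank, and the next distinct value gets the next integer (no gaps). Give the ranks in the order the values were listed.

8, 2, 9, 6, 5, 4, 10, 7, 3, 1

Sorted (descending): 1351, 1323, 1309, 1308, 861, 674, 531, 475, 458, 437
No ties — each value takes its position as its rank.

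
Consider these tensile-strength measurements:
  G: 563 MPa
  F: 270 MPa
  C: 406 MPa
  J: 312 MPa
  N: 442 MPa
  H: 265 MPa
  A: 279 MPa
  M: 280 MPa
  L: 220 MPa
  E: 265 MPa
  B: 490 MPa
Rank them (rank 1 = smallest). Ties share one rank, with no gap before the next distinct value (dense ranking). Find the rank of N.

Sorted (ascending): 220, 265, 265, 270, 279, 280, 312, 406, 442, 490, 563
The 2 values of 265 share dense rank 2.
Remaining distinct values take the next consecutive integers.
N has value 442 MPa → rank 8.

8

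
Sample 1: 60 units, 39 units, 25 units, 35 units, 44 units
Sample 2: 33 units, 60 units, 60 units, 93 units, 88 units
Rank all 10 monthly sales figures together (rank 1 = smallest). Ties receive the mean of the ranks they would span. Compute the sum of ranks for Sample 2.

Sorted (ascending): 25, 33, 35, 39, 44, 60, 60, 60, 88, 93
The 3 values of 60 occupy positions 6–8 → average rank 7.
Sample 2 values → pooled ranks: 33→2, 60→7, 60→7, 93→10, 88→9
Rank sum = 2 + 7 + 7 + 10 + 9 = 35

35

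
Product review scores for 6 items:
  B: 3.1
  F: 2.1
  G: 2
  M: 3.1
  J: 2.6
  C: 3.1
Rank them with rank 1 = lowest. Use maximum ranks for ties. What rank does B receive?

6

Sorted (ascending): 2, 2.1, 2.6, 3.1, 3.1, 3.1
The 3 values of 3.1 occupy positions 4–6 → each gets rank 6.
B has value 3.1 → rank 6.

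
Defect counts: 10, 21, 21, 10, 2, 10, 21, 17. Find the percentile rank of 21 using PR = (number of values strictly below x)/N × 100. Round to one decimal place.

62.5

N = 8.
Strictly below 21: 5. Equal to 21: 3.
PR = 5/8 × 100 = 62.5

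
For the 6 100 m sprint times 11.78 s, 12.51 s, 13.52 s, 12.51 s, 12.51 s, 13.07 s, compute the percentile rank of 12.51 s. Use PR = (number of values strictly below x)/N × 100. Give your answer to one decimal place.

16.7

N = 6.
Strictly below 12.51: 1. Equal to 12.51: 3.
PR = 1/6 × 100 = 16.7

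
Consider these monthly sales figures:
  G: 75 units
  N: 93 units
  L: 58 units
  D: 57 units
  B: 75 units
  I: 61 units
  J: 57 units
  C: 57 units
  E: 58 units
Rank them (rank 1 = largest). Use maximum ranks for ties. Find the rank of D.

9

Sorted (descending): 93, 75, 75, 61, 58, 58, 57, 57, 57
The 2 values of 75 occupy positions 2–3 → each gets rank 3.
The 2 values of 58 occupy positions 5–6 → each gets rank 6.
The 3 values of 57 occupy positions 7–9 → each gets rank 9.
D has value 57 units → rank 9.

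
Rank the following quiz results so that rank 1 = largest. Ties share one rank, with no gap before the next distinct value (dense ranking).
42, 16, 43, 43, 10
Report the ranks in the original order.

2, 3, 1, 1, 4

Sorted (descending): 43, 43, 42, 16, 10
The 2 values of 43 share dense rank 1.
Remaining distinct values take the next consecutive integers.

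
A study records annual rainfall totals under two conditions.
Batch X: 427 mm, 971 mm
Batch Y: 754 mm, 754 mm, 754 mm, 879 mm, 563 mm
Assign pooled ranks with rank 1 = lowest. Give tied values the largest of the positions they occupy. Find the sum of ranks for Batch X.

8

Sorted (ascending): 427, 563, 754, 754, 754, 879, 971
The 3 values of 754 occupy positions 3–5 → each gets rank 5.
Batch X values → pooled ranks: 427→1, 971→7
Rank sum = 1 + 7 = 8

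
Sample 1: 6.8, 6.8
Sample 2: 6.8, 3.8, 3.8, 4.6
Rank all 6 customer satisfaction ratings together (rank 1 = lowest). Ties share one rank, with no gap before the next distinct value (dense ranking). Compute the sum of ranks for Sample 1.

6

Sorted (ascending): 3.8, 3.8, 4.6, 6.8, 6.8, 6.8
The 2 values of 3.8 share dense rank 1.
The 3 values of 6.8 share dense rank 3.
Remaining distinct values take the next consecutive integers.
Sample 1 values → pooled ranks: 6.8→3, 6.8→3
Rank sum = 3 + 3 = 6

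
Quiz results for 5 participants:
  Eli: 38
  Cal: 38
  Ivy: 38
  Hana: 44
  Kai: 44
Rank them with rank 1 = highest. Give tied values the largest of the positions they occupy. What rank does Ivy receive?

Sorted (descending): 44, 44, 38, 38, 38
The 2 values of 44 occupy positions 1–2 → each gets rank 2.
The 3 values of 38 occupy positions 3–5 → each gets rank 5.
Ivy has value 38 → rank 5.

5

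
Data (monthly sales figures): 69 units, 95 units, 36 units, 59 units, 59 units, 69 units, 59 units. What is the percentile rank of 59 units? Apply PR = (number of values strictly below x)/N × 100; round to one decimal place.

N = 7.
Strictly below 59: 1. Equal to 59: 3.
PR = 1/7 × 100 = 14.3

14.3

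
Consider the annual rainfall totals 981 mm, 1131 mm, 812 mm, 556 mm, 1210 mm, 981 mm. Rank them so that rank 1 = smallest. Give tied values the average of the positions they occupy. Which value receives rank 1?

556

Sorted (ascending): 556, 812, 981, 981, 1131, 1210
The 2 values of 981 occupy positions 3–4 → average rank (3+4)/2 = 3.5.
Rank 1 → value 556.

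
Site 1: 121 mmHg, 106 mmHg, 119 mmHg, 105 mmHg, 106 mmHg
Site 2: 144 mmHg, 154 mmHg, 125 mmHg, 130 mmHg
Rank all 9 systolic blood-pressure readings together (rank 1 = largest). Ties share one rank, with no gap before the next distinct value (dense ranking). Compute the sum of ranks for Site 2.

10

Sorted (descending): 154, 144, 130, 125, 121, 119, 106, 106, 105
The 2 values of 106 share dense rank 7.
Remaining distinct values take the next consecutive integers.
Site 2 values → pooled ranks: 144→2, 154→1, 125→4, 130→3
Rank sum = 2 + 1 + 4 + 3 = 10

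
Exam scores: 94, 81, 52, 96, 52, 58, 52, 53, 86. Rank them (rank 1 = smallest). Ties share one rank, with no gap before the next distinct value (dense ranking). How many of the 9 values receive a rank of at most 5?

7

Sorted (ascending): 52, 52, 52, 53, 58, 81, 86, 94, 96
The 3 values of 52 share dense rank 1.
Remaining distinct values take the next consecutive integers.
Ranks ≤ 5: {1, 1, 1, 2, 3, 4, 5} → 7 values.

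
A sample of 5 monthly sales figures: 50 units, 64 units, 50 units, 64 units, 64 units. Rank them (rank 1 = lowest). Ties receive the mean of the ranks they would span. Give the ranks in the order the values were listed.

Sorted (ascending): 50, 50, 64, 64, 64
The 2 values of 50 occupy positions 1–2 → average rank (1+2)/2 = 1.5.
The 3 values of 64 occupy positions 3–5 → average rank 4.

1.5, 4, 1.5, 4, 4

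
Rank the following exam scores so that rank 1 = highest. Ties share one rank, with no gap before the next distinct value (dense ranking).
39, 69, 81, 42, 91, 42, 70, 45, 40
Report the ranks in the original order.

8, 4, 2, 6, 1, 6, 3, 5, 7

Sorted (descending): 91, 81, 70, 69, 45, 42, 42, 40, 39
The 2 values of 42 share dense rank 6.
Remaining distinct values take the next consecutive integers.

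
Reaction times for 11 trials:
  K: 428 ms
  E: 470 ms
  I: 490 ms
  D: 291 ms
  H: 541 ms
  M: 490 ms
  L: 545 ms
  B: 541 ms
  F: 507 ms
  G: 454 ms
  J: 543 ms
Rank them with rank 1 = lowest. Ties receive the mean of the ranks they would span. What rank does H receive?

Sorted (ascending): 291, 428, 454, 470, 490, 490, 507, 541, 541, 543, 545
The 2 values of 490 occupy positions 5–6 → average rank (5+6)/2 = 5.5.
The 2 values of 541 occupy positions 8–9 → average rank (8+9)/2 = 8.5.
H has value 541 ms → rank 8.5.

8.5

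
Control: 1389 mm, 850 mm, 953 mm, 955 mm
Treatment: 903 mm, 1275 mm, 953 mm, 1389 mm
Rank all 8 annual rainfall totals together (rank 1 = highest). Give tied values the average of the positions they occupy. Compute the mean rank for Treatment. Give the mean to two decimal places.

4.25

Sorted (descending): 1389, 1389, 1275, 955, 953, 953, 903, 850
The 2 values of 1389 occupy positions 1–2 → average rank (1+2)/2 = 1.5.
The 2 values of 953 occupy positions 5–6 → average rank (5+6)/2 = 5.5.
Treatment values → pooled ranks: 903→7, 1275→3, 953→5.5, 1389→1.5
Mean rank = (7 + 3 + 5.5 + 1.5) / 4 = 4.25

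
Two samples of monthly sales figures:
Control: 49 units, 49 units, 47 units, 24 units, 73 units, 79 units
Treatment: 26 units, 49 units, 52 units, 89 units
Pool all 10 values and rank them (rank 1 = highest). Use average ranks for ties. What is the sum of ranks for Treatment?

20

Sorted (descending): 89, 79, 73, 52, 49, 49, 49, 47, 26, 24
The 3 values of 49 occupy positions 5–7 → average rank 6.
Treatment values → pooled ranks: 26→9, 49→6, 52→4, 89→1
Rank sum = 9 + 6 + 4 + 1 = 20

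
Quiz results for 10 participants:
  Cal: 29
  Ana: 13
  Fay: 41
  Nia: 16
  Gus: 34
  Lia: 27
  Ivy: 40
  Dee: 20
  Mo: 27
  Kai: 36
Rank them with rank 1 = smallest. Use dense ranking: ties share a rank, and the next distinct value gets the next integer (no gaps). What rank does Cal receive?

5

Sorted (ascending): 13, 16, 20, 27, 27, 29, 34, 36, 40, 41
The 2 values of 27 share dense rank 4.
Remaining distinct values take the next consecutive integers.
Cal has value 29 → rank 5.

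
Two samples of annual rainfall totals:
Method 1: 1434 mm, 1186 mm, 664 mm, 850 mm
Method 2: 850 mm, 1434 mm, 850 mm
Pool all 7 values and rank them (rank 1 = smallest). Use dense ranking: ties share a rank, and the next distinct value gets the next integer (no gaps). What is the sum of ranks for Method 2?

8

Sorted (ascending): 664, 850, 850, 850, 1186, 1434, 1434
The 3 values of 850 share dense rank 2.
The 2 values of 1434 share dense rank 4.
Remaining distinct values take the next consecutive integers.
Method 2 values → pooled ranks: 850→2, 1434→4, 850→2
Rank sum = 2 + 4 + 2 = 8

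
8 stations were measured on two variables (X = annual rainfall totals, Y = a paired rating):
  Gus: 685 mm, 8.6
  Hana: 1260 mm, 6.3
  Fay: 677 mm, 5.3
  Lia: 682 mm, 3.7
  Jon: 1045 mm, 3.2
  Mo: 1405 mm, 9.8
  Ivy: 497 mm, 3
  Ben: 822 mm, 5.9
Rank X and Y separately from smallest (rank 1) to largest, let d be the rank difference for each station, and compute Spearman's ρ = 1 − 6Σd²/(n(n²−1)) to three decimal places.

0.643

Ranks of variable 1: 4, 7, 2, 3, 6, 8, 1, 5
Ranks of variable 2: 7, 6, 4, 3, 2, 8, 1, 5
d = r₁ − r₂: -3, 1, -2, 0, 4, 0, 0, 0
d²: 9, 1, 4, 0, 16, 0, 0, 0; Σd² = 30
ρ = 1 − 6·30/(8·63) = 1 − 180/504 = 0.643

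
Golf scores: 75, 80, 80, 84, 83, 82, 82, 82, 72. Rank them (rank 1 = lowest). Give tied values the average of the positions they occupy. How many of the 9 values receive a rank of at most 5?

4

Sorted (ascending): 72, 75, 80, 80, 82, 82, 82, 83, 84
The 2 values of 80 occupy positions 3–4 → average rank (3+4)/2 = 3.5.
The 3 values of 82 occupy positions 5–7 → average rank 6.
Ranks ≤ 5: {1, 2, 3.5, 3.5} → 4 values.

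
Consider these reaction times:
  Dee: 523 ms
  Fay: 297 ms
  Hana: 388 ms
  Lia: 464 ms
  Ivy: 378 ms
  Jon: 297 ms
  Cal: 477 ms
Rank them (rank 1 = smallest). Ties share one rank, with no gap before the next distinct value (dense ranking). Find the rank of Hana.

3

Sorted (ascending): 297, 297, 378, 388, 464, 477, 523
The 2 values of 297 share dense rank 1.
Remaining distinct values take the next consecutive integers.
Hana has value 388 ms → rank 3.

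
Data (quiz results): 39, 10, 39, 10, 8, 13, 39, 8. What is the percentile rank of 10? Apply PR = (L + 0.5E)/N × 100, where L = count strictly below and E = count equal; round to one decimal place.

37.5

N = 8.
Strictly below 10: 2. Equal to 10: 2.
PR = (2 + 0.5·2)/8 × 100 = 37.5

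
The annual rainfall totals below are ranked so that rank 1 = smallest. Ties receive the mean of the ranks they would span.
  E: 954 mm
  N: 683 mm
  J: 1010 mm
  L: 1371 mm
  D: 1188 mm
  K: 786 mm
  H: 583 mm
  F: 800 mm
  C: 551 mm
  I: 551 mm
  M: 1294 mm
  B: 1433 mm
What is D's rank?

Sorted (ascending): 551, 551, 583, 683, 786, 800, 954, 1010, 1188, 1294, 1371, 1433
The 2 values of 551 occupy positions 1–2 → average rank (1+2)/2 = 1.5.
D has value 1188 mm → rank 9.

9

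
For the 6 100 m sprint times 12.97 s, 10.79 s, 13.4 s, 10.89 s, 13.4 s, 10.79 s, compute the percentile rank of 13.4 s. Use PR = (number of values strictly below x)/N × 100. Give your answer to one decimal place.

66.7

N = 6.
Strictly below 13.4: 4. Equal to 13.4: 2.
PR = 4/6 × 100 = 66.7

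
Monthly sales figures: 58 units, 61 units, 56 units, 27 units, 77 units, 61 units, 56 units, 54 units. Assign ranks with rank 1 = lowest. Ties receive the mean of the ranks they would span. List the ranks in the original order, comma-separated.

5, 6.5, 3.5, 1, 8, 6.5, 3.5, 2

Sorted (ascending): 27, 54, 56, 56, 58, 61, 61, 77
The 2 values of 56 occupy positions 3–4 → average rank (3+4)/2 = 3.5.
The 2 values of 61 occupy positions 6–7 → average rank (6+7)/2 = 6.5.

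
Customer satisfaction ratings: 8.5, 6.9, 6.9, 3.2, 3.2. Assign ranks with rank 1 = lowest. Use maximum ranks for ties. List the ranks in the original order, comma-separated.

5, 4, 4, 2, 2

Sorted (ascending): 3.2, 3.2, 6.9, 6.9, 8.5
The 2 values of 3.2 occupy positions 1–2 → each gets rank 2.
The 2 values of 6.9 occupy positions 3–4 → each gets rank 4.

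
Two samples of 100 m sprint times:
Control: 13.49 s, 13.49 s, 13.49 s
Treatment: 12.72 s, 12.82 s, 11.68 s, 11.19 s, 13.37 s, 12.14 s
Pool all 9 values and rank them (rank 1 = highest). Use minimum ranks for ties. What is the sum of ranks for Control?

3

Sorted (descending): 13.49, 13.49, 13.49, 13.37, 12.82, 12.72, 12.14, 11.68, 11.19
The 3 values of 13.49 occupy positions 1–3 → each gets rank 1.
Control values → pooled ranks: 13.49→1, 13.49→1, 13.49→1
Rank sum = 1 + 1 + 1 = 3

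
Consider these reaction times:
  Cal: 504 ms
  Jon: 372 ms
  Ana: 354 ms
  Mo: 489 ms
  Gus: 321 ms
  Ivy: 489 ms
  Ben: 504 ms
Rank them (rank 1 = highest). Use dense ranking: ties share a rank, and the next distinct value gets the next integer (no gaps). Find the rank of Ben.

Sorted (descending): 504, 504, 489, 489, 372, 354, 321
The 2 values of 504 share dense rank 1.
The 2 values of 489 share dense rank 2.
Remaining distinct values take the next consecutive integers.
Ben has value 504 ms → rank 1.

1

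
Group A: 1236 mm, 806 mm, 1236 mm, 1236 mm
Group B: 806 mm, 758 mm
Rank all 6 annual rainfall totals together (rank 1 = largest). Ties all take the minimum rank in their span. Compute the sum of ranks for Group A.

Sorted (descending): 1236, 1236, 1236, 806, 806, 758
The 3 values of 1236 occupy positions 1–3 → each gets rank 1.
The 2 values of 806 occupy positions 4–5 → each gets rank 4.
Group A values → pooled ranks: 1236→1, 806→4, 1236→1, 1236→1
Rank sum = 1 + 4 + 1 + 1 = 7

7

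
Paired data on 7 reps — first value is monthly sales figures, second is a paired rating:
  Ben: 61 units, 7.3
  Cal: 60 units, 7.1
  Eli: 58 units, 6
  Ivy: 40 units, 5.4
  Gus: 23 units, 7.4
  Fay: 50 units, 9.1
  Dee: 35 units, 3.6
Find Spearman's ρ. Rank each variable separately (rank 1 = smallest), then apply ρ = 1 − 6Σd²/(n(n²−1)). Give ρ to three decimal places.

0.143

Ranks of variable 1: 7, 6, 5, 3, 1, 4, 2
Ranks of variable 2: 5, 4, 3, 2, 6, 7, 1
d = r₁ − r₂: 2, 2, 2, 1, -5, -3, 1
d²: 4, 4, 4, 1, 25, 9, 1; Σd² = 48
ρ = 1 − 6·48/(7·48) = 1 − 288/336 = 0.143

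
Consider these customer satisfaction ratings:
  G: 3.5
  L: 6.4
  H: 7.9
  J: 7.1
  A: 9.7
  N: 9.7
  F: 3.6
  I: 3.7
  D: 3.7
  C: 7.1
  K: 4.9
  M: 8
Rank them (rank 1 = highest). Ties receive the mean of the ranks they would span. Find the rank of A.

Sorted (descending): 9.7, 9.7, 8, 7.9, 7.1, 7.1, 6.4, 4.9, 3.7, 3.7, 3.6, 3.5
The 2 values of 9.7 occupy positions 1–2 → average rank (1+2)/2 = 1.5.
The 2 values of 7.1 occupy positions 5–6 → average rank (5+6)/2 = 5.5.
The 2 values of 3.7 occupy positions 9–10 → average rank (9+10)/2 = 9.5.
A has value 9.7 → rank 1.5.

1.5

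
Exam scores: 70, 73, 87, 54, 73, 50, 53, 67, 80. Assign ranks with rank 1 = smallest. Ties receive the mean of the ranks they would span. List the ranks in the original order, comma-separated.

Sorted (ascending): 50, 53, 54, 67, 70, 73, 73, 80, 87
The 2 values of 73 occupy positions 6–7 → average rank (6+7)/2 = 6.5.

5, 6.5, 9, 3, 6.5, 1, 2, 4, 8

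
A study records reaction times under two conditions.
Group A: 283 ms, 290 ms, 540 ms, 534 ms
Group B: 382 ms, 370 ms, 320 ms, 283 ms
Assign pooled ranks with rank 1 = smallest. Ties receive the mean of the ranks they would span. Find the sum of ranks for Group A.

19.5

Sorted (ascending): 283, 283, 290, 320, 370, 382, 534, 540
The 2 values of 283 occupy positions 1–2 → average rank (1+2)/2 = 1.5.
Group A values → pooled ranks: 283→1.5, 290→3, 540→8, 534→7
Rank sum = 1.5 + 3 + 8 + 7 = 19.5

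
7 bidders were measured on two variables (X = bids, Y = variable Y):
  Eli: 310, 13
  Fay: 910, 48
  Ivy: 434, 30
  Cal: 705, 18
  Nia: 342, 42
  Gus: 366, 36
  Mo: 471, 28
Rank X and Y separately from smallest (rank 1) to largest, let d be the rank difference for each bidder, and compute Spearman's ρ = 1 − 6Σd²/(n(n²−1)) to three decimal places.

0.286

Ranks of variable 1: 1, 7, 4, 6, 2, 3, 5
Ranks of variable 2: 1, 7, 4, 2, 6, 5, 3
d = r₁ − r₂: 0, 0, 0, 4, -4, -2, 2
d²: 0, 0, 0, 16, 16, 4, 4; Σd² = 40
ρ = 1 − 6·40/(7·48) = 1 − 240/336 = 0.286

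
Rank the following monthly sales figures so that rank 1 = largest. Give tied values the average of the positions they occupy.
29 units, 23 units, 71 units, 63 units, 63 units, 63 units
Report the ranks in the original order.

Sorted (descending): 71, 63, 63, 63, 29, 23
The 3 values of 63 occupy positions 2–4 → average rank 3.

5, 6, 1, 3, 3, 3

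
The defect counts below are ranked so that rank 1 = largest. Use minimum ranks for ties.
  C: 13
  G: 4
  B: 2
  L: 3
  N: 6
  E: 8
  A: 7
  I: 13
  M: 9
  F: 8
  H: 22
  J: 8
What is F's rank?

Sorted (descending): 22, 13, 13, 9, 8, 8, 8, 7, 6, 4, 3, 2
The 2 values of 13 occupy positions 2–3 → each gets rank 2.
The 3 values of 8 occupy positions 5–7 → each gets rank 5.
F has value 8 → rank 5.

5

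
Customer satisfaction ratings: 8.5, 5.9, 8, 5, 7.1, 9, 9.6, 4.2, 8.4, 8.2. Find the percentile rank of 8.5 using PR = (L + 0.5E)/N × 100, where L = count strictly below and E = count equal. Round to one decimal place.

N = 10.
Strictly below 8.5: 7. Equal to 8.5: 1.
PR = (7 + 0.5·1)/10 × 100 = 75.0

75.0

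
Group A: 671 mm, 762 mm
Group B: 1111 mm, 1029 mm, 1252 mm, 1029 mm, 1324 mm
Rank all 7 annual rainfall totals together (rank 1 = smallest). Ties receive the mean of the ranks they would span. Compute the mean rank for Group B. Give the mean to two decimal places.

5.00

Sorted (ascending): 671, 762, 1029, 1029, 1111, 1252, 1324
The 2 values of 1029 occupy positions 3–4 → average rank (3+4)/2 = 3.5.
Group B values → pooled ranks: 1111→5, 1029→3.5, 1252→6, 1029→3.5, 1324→7
Mean rank = (5 + 3.5 + 6 + 3.5 + 7) / 5 = 5.00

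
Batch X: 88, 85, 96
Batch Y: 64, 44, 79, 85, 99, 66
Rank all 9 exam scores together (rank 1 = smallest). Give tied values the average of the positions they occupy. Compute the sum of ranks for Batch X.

Sorted (ascending): 44, 64, 66, 79, 85, 85, 88, 96, 99
The 2 values of 85 occupy positions 5–6 → average rank (5+6)/2 = 5.5.
Batch X values → pooled ranks: 88→7, 85→5.5, 96→8
Rank sum = 7 + 5.5 + 8 = 20.5

20.5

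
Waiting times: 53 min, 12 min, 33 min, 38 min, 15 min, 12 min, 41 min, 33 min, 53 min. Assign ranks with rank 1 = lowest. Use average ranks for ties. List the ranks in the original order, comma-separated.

8.5, 1.5, 4.5, 6, 3, 1.5, 7, 4.5, 8.5

Sorted (ascending): 12, 12, 15, 33, 33, 38, 41, 53, 53
The 2 values of 12 occupy positions 1–2 → average rank (1+2)/2 = 1.5.
The 2 values of 33 occupy positions 4–5 → average rank (4+5)/2 = 4.5.
The 2 values of 53 occupy positions 8–9 → average rank (8+9)/2 = 8.5.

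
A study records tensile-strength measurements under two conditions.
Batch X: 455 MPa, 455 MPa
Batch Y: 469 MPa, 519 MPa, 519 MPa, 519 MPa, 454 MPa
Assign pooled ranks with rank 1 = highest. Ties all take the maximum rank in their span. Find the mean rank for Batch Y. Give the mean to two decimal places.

Sorted (descending): 519, 519, 519, 469, 455, 455, 454
The 3 values of 519 occupy positions 1–3 → each gets rank 3.
The 2 values of 455 occupy positions 5–6 → each gets rank 6.
Batch Y values → pooled ranks: 469→4, 519→3, 519→3, 519→3, 454→7
Mean rank = (4 + 3 + 3 + 3 + 7) / 5 = 4.00

4.00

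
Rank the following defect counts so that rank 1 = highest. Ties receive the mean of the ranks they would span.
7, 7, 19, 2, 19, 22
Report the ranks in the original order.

4.5, 4.5, 2.5, 6, 2.5, 1

Sorted (descending): 22, 19, 19, 7, 7, 2
The 2 values of 19 occupy positions 2–3 → average rank (2+3)/2 = 2.5.
The 2 values of 7 occupy positions 4–5 → average rank (4+5)/2 = 4.5.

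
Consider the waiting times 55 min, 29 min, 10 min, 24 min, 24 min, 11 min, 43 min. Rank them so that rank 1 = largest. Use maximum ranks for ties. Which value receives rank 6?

Sorted (descending): 55, 43, 29, 24, 24, 11, 10
The 2 values of 24 occupy positions 4–5 → each gets rank 5.
Rank 6 → value 11.

11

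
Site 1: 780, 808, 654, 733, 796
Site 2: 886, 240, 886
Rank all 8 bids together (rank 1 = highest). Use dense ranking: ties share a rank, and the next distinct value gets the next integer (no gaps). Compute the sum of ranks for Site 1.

Sorted (descending): 886, 886, 808, 796, 780, 733, 654, 240
The 2 values of 886 share dense rank 1.
Remaining distinct values take the next consecutive integers.
Site 1 values → pooled ranks: 780→4, 808→2, 654→6, 733→5, 796→3
Rank sum = 4 + 2 + 6 + 5 + 3 = 20

20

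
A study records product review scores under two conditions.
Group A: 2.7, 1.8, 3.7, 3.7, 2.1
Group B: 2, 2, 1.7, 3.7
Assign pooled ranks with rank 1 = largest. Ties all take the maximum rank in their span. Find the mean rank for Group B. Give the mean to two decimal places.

Sorted (descending): 3.7, 3.7, 3.7, 2.7, 2.1, 2, 2, 1.8, 1.7
The 3 values of 3.7 occupy positions 1–3 → each gets rank 3.
The 2 values of 2 occupy positions 6–7 → each gets rank 7.
Group B values → pooled ranks: 2→7, 2→7, 1.7→9, 3.7→3
Mean rank = (7 + 7 + 9 + 3) / 4 = 6.50

6.50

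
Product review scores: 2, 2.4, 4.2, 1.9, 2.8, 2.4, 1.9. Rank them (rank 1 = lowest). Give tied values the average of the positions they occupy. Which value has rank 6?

2.8

Sorted (ascending): 1.9, 1.9, 2, 2.4, 2.4, 2.8, 4.2
The 2 values of 1.9 occupy positions 1–2 → average rank (1+2)/2 = 1.5.
The 2 values of 2.4 occupy positions 4–5 → average rank (4+5)/2 = 4.5.
Rank 6 → value 2.8.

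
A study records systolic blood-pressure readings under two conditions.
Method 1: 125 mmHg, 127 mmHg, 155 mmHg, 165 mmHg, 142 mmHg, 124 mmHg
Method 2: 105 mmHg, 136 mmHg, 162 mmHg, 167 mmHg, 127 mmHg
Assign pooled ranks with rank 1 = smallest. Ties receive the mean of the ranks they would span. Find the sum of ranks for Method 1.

Sorted (ascending): 105, 124, 125, 127, 127, 136, 142, 155, 162, 165, 167
The 2 values of 127 occupy positions 4–5 → average rank (4+5)/2 = 4.5.
Method 1 values → pooled ranks: 125→3, 127→4.5, 155→8, 165→10, 142→7, 124→2
Rank sum = 3 + 4.5 + 8 + 10 + 7 + 2 = 34.5

34.5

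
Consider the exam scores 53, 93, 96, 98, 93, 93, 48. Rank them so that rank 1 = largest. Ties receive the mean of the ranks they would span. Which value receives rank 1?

98

Sorted (descending): 98, 96, 93, 93, 93, 53, 48
The 3 values of 93 occupy positions 3–5 → average rank 4.
Rank 1 → value 98.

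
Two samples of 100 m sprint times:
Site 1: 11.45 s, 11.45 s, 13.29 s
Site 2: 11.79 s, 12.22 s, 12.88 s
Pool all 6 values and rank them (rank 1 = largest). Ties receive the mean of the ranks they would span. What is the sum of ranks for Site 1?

12

Sorted (descending): 13.29, 12.88, 12.22, 11.79, 11.45, 11.45
The 2 values of 11.45 occupy positions 5–6 → average rank (5+6)/2 = 5.5.
Site 1 values → pooled ranks: 11.45→5.5, 11.45→5.5, 13.29→1
Rank sum = 5.5 + 5.5 + 1 = 12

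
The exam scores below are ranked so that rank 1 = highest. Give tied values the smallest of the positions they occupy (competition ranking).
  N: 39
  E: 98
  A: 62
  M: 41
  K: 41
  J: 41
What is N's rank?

Sorted (descending): 98, 62, 41, 41, 41, 39
The 3 values of 41 occupy positions 3–5 → each gets rank 3.
N has value 39 → rank 6.

6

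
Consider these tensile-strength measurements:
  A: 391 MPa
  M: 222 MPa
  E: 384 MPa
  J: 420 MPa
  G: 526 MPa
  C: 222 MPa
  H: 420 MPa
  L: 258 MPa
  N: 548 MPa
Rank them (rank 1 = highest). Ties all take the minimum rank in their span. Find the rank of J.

Sorted (descending): 548, 526, 420, 420, 391, 384, 258, 222, 222
The 2 values of 420 occupy positions 3–4 → each gets rank 3.
The 2 values of 222 occupy positions 8–9 → each gets rank 8.
J has value 420 MPa → rank 3.

3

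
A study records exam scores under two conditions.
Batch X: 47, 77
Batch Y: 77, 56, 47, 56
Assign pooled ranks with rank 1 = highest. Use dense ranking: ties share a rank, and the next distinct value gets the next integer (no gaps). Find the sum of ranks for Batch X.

4

Sorted (descending): 77, 77, 56, 56, 47, 47
The 2 values of 77 share dense rank 1.
The 2 values of 56 share dense rank 2.
The 2 values of 47 share dense rank 3.
Batch X values → pooled ranks: 47→3, 77→1
Rank sum = 3 + 1 = 4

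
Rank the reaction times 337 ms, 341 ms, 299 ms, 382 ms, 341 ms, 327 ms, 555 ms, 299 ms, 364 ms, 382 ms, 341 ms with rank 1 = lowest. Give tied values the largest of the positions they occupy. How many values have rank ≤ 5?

4

Sorted (ascending): 299, 299, 327, 337, 341, 341, 341, 364, 382, 382, 555
The 2 values of 299 occupy positions 1–2 → each gets rank 2.
The 3 values of 341 occupy positions 5–7 → each gets rank 7.
The 2 values of 382 occupy positions 9–10 → each gets rank 10.
Ranks ≤ 5: {2, 2, 3, 4} → 4 values.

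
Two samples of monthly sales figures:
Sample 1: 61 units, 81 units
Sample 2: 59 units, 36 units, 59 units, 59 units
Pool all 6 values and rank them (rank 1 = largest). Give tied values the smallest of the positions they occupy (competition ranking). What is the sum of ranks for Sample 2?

Sorted (descending): 81, 61, 59, 59, 59, 36
The 3 values of 59 occupy positions 3–5 → each gets rank 3.
Sample 2 values → pooled ranks: 59→3, 36→6, 59→3, 59→3
Rank sum = 3 + 6 + 3 + 3 = 15

15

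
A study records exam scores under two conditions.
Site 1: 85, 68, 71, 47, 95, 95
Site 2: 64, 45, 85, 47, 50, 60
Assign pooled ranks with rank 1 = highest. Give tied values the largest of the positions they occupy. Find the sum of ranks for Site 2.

Sorted (descending): 95, 95, 85, 85, 71, 68, 64, 60, 50, 47, 47, 45
The 2 values of 95 occupy positions 1–2 → each gets rank 2.
The 2 values of 85 occupy positions 3–4 → each gets rank 4.
The 2 values of 47 occupy positions 10–11 → each gets rank 11.
Site 2 values → pooled ranks: 64→7, 45→12, 85→4, 47→11, 50→9, 60→8
Rank sum = 7 + 12 + 4 + 11 + 9 + 8 = 51

51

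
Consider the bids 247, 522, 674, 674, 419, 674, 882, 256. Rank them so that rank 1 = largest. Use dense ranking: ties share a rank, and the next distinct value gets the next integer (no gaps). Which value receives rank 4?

419

Sorted (descending): 882, 674, 674, 674, 522, 419, 256, 247
The 3 values of 674 share dense rank 2.
Remaining distinct values take the next consecutive integers.
Rank 4 → value 419.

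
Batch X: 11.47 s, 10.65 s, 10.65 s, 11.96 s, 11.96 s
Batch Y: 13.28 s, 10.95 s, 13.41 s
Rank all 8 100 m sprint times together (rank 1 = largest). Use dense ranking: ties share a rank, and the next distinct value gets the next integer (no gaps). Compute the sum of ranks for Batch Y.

8

Sorted (descending): 13.41, 13.28, 11.96, 11.96, 11.47, 10.95, 10.65, 10.65
The 2 values of 11.96 share dense rank 3.
The 2 values of 10.65 share dense rank 6.
Remaining distinct values take the next consecutive integers.
Batch Y values → pooled ranks: 13.28→2, 10.95→5, 13.41→1
Rank sum = 2 + 5 + 1 = 8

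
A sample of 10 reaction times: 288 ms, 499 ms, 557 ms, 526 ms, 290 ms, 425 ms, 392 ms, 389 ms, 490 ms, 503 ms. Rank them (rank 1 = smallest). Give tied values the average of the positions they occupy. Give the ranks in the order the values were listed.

Sorted (ascending): 288, 290, 389, 392, 425, 490, 499, 503, 526, 557
No ties — each value takes its position as its rank.

1, 7, 10, 9, 2, 5, 4, 3, 6, 8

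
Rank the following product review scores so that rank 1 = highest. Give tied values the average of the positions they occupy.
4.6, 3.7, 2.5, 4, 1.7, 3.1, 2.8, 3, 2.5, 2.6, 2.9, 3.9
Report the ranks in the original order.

Sorted (descending): 4.6, 4, 3.9, 3.7, 3.1, 3, 2.9, 2.8, 2.6, 2.5, 2.5, 1.7
The 2 values of 2.5 occupy positions 10–11 → average rank (10+11)/2 = 10.5.

1, 4, 10.5, 2, 12, 5, 8, 6, 10.5, 9, 7, 3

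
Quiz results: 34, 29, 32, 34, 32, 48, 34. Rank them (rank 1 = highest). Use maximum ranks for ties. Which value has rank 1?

Sorted (descending): 48, 34, 34, 34, 32, 32, 29
The 3 values of 34 occupy positions 2–4 → each gets rank 4.
The 2 values of 32 occupy positions 5–6 → each gets rank 6.
Rank 1 → value 48.

48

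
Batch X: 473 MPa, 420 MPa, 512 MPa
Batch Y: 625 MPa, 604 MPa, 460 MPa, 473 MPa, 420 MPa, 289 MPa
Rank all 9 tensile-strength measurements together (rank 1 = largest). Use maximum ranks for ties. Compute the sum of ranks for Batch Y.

Sorted (descending): 625, 604, 512, 473, 473, 460, 420, 420, 289
The 2 values of 473 occupy positions 4–5 → each gets rank 5.
The 2 values of 420 occupy positions 7–8 → each gets rank 8.
Batch Y values → pooled ranks: 625→1, 604→2, 460→6, 473→5, 420→8, 289→9
Rank sum = 1 + 2 + 6 + 5 + 8 + 9 = 31

31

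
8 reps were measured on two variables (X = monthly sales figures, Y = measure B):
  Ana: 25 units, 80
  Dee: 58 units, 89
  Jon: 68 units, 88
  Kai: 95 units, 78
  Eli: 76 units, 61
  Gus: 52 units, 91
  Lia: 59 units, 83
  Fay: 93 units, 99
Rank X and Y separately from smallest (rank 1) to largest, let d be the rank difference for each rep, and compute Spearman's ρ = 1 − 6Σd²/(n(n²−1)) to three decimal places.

Ranks of variable 1: 1, 3, 5, 8, 6, 2, 4, 7
Ranks of variable 2: 3, 6, 5, 2, 1, 7, 4, 8
d = r₁ − r₂: -2, -3, 0, 6, 5, -5, 0, -1
d²: 4, 9, 0, 36, 25, 25, 0, 1; Σd² = 100
ρ = 1 − 6·100/(8·63) = 1 − 600/504 = -0.190

-0.190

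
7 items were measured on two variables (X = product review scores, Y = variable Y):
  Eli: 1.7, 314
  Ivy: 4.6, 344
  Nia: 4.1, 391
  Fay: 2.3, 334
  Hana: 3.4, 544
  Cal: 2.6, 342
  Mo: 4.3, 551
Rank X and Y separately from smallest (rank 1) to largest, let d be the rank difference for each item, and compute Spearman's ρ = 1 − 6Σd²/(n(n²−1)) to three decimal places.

0.750

Ranks of variable 1: 1, 7, 5, 2, 4, 3, 6
Ranks of variable 2: 1, 4, 5, 2, 6, 3, 7
d = r₁ − r₂: 0, 3, 0, 0, -2, 0, -1
d²: 0, 9, 0, 0, 4, 0, 1; Σd² = 14
ρ = 1 − 6·14/(7·48) = 1 − 84/336 = 0.750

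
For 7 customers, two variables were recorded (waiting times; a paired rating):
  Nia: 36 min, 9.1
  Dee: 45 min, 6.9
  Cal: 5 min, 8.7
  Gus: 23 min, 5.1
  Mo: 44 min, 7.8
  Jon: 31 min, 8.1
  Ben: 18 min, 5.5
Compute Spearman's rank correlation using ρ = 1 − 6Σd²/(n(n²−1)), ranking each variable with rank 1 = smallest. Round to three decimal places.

0.036

Ranks of variable 1: 5, 7, 1, 3, 6, 4, 2
Ranks of variable 2: 7, 3, 6, 1, 4, 5, 2
d = r₁ − r₂: -2, 4, -5, 2, 2, -1, 0
d²: 4, 16, 25, 4, 4, 1, 0; Σd² = 54
ρ = 1 − 6·54/(7·48) = 1 − 324/336 = 0.036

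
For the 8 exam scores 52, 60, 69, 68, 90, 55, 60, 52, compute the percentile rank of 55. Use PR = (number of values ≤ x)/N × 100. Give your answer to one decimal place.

N = 8.
Strictly below 55: 2. Equal to 55: 1.
PR = 3/8 × 100 = 37.5

37.5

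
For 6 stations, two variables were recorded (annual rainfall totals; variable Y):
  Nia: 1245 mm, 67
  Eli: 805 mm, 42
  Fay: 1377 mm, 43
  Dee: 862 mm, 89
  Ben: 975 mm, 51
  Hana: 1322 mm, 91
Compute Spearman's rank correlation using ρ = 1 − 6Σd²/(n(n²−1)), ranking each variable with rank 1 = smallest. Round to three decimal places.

0.257

Ranks of variable 1: 4, 1, 6, 2, 3, 5
Ranks of variable 2: 4, 1, 2, 5, 3, 6
d = r₁ − r₂: 0, 0, 4, -3, 0, -1
d²: 0, 0, 16, 9, 0, 1; Σd² = 26
ρ = 1 − 6·26/(6·35) = 1 − 156/210 = 0.257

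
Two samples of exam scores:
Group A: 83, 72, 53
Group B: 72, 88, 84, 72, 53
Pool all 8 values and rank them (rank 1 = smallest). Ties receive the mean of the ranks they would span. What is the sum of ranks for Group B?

Sorted (ascending): 53, 53, 72, 72, 72, 83, 84, 88
The 2 values of 53 occupy positions 1–2 → average rank (1+2)/2 = 1.5.
The 3 values of 72 occupy positions 3–5 → average rank 4.
Group B values → pooled ranks: 72→4, 88→8, 84→7, 72→4, 53→1.5
Rank sum = 4 + 8 + 7 + 4 + 1.5 = 24.5

24.5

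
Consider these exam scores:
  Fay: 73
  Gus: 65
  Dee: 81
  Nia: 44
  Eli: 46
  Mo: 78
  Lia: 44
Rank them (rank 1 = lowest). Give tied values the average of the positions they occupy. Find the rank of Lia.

1.5

Sorted (ascending): 44, 44, 46, 65, 73, 78, 81
The 2 values of 44 occupy positions 1–2 → average rank (1+2)/2 = 1.5.
Lia has value 44 → rank 1.5.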